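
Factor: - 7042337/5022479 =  - 7^ ( - 1)*11^( -1)*19^(-1) *3433^( - 1)*7042337^1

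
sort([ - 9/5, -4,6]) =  [-4, - 9/5, 6 ] 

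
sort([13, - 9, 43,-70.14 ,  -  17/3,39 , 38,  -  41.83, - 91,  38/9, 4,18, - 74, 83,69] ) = [-91, - 74,-70.14,  -  41.83, - 9, -17/3,4, 38/9 , 13,18, 38, 39,43, 69,  83 ] 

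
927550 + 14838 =942388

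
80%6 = 2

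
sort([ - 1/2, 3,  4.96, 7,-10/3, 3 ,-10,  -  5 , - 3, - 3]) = [-10,-5, - 10/3,-3,-3,-1/2,3, 3, 4.96 , 7]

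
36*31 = 1116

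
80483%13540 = 12783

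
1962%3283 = 1962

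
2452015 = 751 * 3265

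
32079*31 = 994449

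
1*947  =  947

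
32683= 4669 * 7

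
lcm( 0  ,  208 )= 0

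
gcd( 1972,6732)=68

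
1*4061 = 4061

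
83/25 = 3+8/25 = 3.32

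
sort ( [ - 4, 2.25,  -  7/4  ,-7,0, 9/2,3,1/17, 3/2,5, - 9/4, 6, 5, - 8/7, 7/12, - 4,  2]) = [ - 7,- 4, - 4,-9/4,-7/4, - 8/7, 0,1/17 , 7/12, 3/2, 2,2.25,3,9/2, 5, 5, 6]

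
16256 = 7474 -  - 8782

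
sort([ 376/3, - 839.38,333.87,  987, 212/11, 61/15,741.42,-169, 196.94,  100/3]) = [ - 839.38 , - 169, 61/15, 212/11,100/3, 376/3, 196.94  ,  333.87,741.42,  987]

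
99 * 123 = 12177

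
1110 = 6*185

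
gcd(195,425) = 5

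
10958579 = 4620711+6337868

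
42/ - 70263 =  - 14/23421 = - 0.00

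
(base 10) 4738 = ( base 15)160D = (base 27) 6dd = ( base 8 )11202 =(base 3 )20111111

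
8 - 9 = -1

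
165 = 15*11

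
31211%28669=2542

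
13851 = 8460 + 5391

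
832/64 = 13 = 13.00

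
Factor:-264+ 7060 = 2^2*1699^1 = 6796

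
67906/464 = 146 + 81/232 = 146.35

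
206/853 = 206/853 = 0.24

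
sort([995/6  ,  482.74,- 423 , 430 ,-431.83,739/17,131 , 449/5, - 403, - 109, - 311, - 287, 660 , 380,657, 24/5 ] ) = [  -  431.83, - 423, - 403, - 311,-287, - 109, 24/5,739/17 , 449/5, 131,995/6, 380,430, 482.74 , 657 , 660]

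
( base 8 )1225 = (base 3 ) 220111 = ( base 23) 15h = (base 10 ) 661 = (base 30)M1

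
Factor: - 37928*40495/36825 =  - 2^3 * 3^( - 1) * 5^( - 1 ) * 7^1*11^1 * 13^1*89^1*431^1 * 491^( - 1) = - 307178872/7365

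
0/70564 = 0  =  0.00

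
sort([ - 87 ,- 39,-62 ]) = [ - 87,  -  62, - 39]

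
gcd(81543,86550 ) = 3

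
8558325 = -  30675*( - 279)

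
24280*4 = 97120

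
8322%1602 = 312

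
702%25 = 2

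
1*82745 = 82745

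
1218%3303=1218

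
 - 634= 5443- 6077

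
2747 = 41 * 67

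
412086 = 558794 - 146708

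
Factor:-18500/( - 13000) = 2^( - 1)*13^( - 1)  *  37^1=   37/26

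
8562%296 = 274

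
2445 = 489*5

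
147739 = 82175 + 65564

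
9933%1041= 564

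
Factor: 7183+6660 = 13843 = 109^1 * 127^1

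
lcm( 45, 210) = 630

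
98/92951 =98/92951 = 0.00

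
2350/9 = 261 + 1/9 = 261.11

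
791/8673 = 113/1239 =0.09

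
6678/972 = 6 + 47/54 = 6.87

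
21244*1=21244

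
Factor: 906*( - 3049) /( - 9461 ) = 2762394/9461 = 2^1*3^1*151^1*  3049^1*9461^( - 1) 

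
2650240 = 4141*640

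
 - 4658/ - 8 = 582+ 1/4 = 582.25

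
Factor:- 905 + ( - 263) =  - 2^4*73^1 = - 1168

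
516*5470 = 2822520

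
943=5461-4518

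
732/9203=732/9203 =0.08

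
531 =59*9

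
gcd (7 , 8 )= 1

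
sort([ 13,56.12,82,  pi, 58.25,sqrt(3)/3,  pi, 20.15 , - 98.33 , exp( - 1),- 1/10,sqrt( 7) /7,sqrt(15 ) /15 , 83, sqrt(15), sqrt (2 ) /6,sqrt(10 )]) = [ - 98.33,- 1/10,sqrt( 2 ) /6,sqrt( 15 )/15 , exp ( - 1),sqrt( 7) /7 , sqrt( 3 ) /3,pi,pi, sqrt(10) , sqrt( 15), 13 , 20.15,56.12, 58.25,82,83]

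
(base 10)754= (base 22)1c6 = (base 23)19I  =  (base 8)1362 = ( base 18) 25G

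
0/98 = 0 = 0.00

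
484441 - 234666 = 249775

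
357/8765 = 357/8765 = 0.04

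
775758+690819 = 1466577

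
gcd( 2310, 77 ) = 77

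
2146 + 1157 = 3303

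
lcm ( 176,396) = 1584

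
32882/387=32882/387 = 84.97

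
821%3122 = 821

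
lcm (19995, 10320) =319920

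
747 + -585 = 162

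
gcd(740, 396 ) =4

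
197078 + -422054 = -224976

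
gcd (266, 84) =14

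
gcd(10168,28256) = 8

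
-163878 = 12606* (-13) 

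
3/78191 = 3/78191  =  0.00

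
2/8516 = 1/4258 = 0.00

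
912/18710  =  456/9355 = 0.05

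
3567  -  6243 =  - 2676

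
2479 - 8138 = - 5659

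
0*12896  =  0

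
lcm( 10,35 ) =70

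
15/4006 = 15/4006= 0.00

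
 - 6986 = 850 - 7836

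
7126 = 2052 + 5074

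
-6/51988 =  - 1 + 25991/25994 = -0.00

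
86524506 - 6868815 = 79655691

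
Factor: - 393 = -3^1*131^1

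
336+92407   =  92743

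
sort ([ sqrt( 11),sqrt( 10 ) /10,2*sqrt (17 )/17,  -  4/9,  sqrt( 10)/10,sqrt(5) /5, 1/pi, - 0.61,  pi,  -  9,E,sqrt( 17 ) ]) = [  -  9, - 0.61, - 4/9, sqrt( 10 )/10,sqrt (10) /10 , 1/pi,sqrt( 5) /5, 2*sqrt(17) /17,E, pi, sqrt(11 ),sqrt(17 )] 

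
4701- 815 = 3886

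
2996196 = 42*71338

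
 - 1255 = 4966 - 6221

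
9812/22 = 446 = 446.00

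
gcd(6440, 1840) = 920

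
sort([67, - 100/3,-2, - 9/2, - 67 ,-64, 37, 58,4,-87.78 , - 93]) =[ - 93 , - 87.78,-67 ,-64, - 100/3, - 9/2, - 2 , 4, 37, 58, 67] 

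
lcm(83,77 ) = 6391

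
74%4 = 2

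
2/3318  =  1/1659 = 0.00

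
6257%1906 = 539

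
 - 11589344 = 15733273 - 27322617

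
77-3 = 74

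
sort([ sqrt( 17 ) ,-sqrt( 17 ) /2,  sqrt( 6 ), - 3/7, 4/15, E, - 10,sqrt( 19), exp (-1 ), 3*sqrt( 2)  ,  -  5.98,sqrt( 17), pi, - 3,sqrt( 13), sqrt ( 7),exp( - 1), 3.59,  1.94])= [- 10, - 5.98, - 3,- sqrt (17) /2, - 3/7,4/15, exp(-1 ), exp (  -  1),1.94,  sqrt( 6 ), sqrt( 7 ) , E,pi,  3.59, sqrt( 13 ), sqrt( 17 ),sqrt(17),  3 *sqrt( 2),  sqrt(19)] 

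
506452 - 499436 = 7016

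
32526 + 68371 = 100897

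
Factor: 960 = 2^6*3^1*  5^1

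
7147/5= 7147/5 = 1429.40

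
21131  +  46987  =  68118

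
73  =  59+14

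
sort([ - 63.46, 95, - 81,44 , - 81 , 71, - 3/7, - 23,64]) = [ - 81,  -  81, - 63.46,-23, - 3/7, 44, 64, 71,95 ]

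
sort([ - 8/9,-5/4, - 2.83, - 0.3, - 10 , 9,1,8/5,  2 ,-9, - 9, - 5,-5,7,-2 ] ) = [ - 10, - 9, -9 ,  -  5, - 5, - 2.83, - 2,-5/4, - 8/9, - 0.3,1,  8/5,2, 7, 9 ]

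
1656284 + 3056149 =4712433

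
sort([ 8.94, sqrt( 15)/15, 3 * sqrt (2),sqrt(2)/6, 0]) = [ 0, sqrt( 2)/6, sqrt( 15)/15,3 * sqrt( 2), 8.94 ]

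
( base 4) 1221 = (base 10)105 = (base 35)30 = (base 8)151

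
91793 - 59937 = 31856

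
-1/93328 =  - 1/93328 =- 0.00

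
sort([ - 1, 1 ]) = [  -  1,1] 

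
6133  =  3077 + 3056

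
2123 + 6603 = 8726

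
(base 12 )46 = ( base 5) 204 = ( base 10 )54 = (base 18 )30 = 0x36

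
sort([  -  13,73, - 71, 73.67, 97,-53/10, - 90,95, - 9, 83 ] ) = [ - 90, - 71, - 13,  -  9, - 53/10,73,73.67,83, 95,97]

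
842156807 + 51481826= 893638633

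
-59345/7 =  - 8478 + 1/7=   - 8477.86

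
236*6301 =1487036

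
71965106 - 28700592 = 43264514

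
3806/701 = 5+301/701= 5.43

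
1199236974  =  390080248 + 809156726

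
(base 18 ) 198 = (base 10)494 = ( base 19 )170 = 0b111101110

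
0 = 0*9855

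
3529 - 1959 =1570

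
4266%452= 198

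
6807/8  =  6807/8 = 850.88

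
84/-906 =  - 14/151 =-  0.09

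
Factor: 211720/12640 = 67/4 = 2^( - 2)*67^1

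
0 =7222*0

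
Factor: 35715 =3^1*5^1 * 2381^1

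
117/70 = 1 + 47/70 = 1.67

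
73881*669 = 49426389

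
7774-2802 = 4972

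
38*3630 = 137940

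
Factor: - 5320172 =  -  2^2*11^1*13^1*71^1*131^1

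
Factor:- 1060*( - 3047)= 3229820 = 2^2*5^1*11^1 * 53^1 * 277^1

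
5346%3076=2270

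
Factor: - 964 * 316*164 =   -  49958336= - 2^6*41^1*79^1*241^1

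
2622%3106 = 2622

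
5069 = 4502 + 567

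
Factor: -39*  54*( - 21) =2^1*3^5 * 7^1*13^1 = 44226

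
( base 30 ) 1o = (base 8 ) 66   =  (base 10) 54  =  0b110110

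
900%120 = 60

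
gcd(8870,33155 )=5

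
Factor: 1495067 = 7^1*43^1  *  4967^1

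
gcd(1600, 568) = 8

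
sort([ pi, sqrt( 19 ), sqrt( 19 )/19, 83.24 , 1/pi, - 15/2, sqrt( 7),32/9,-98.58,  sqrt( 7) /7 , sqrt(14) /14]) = [ - 98.58, - 15/2,  sqrt( 19 ) /19,  sqrt(14 ) /14,1/pi, sqrt( 7)/7,sqrt(7),pi , 32/9, sqrt( 19), 83.24 ]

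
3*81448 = 244344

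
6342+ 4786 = 11128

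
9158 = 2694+6464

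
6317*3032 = 19153144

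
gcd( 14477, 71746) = 1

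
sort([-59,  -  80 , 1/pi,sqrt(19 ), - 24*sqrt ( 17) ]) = [ - 24*sqrt( 17), - 80, - 59, 1/pi,sqrt( 19)] 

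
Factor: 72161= 72161^1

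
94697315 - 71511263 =23186052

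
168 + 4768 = 4936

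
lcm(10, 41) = 410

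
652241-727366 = -75125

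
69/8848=69/8848 = 0.01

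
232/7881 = 232/7881 = 0.03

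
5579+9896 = 15475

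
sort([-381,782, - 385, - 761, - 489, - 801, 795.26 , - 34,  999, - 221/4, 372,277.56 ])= [- 801, - 761, - 489, - 385, - 381, - 221/4,-34,277.56,372,782, 795.26,999 ]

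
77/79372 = 77/79372 = 0.00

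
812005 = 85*9553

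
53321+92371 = 145692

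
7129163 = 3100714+4028449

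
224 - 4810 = - 4586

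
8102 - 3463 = 4639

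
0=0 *76506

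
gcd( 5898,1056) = 6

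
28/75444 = 7/18861  =  0.00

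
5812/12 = 1453/3 = 484.33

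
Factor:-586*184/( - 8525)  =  2^4*5^( - 2 ) * 11^( - 1 )*23^1*31^( - 1 )*293^1 = 107824/8525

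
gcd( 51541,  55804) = 7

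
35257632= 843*41824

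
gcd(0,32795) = 32795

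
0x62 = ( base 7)200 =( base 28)3e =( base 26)3K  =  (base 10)98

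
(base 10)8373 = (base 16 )20b5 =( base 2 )10000010110101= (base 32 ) 85l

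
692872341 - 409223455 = 283648886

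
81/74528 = 81/74528 =0.00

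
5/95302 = 5/95302 = 0.00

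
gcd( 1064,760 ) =152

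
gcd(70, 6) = 2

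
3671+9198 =12869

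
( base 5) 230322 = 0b10000000010100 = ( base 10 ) 8212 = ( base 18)1764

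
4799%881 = 394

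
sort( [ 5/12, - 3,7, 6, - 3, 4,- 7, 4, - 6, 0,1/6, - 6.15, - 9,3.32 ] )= [ - 9, - 7,  -  6.15,-6, - 3, - 3, 0, 1/6,5/12, 3.32,4, 4, 6,7] 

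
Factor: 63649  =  63649^1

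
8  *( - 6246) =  - 49968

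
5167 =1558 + 3609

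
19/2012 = 19/2012 = 0.01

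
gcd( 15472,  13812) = 4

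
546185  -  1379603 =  - 833418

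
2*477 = 954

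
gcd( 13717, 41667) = 43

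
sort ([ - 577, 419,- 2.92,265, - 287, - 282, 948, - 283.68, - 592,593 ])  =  [ - 592, - 577, - 287, - 283.68, - 282, - 2.92,265,419, 593, 948]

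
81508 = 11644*7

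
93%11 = 5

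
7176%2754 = 1668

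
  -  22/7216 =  - 1 + 327/328 =- 0.00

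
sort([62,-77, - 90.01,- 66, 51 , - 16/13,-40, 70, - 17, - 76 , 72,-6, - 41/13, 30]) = [ - 90.01, - 77, - 76, - 66, -40,  -  17, - 6, - 41/13, - 16/13, 30,51,62, 70, 72]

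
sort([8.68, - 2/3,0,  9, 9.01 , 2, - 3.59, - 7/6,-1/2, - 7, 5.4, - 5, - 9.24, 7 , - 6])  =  [ - 9.24, - 7 , - 6,-5, - 3.59, - 7/6, - 2/3,  -  1/2, 0,2, 5.4,7, 8.68, 9, 9.01]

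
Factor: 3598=2^1*7^1*257^1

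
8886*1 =8886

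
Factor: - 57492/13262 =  - 28746/6631  =  - 2^1*3^2*19^( - 1)*349^( - 1)*1597^1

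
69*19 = 1311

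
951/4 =237 + 3/4 = 237.75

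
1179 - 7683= - 6504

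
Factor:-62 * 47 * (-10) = 29140= 2^2*5^1 * 31^1 *47^1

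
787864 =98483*8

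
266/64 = 4+5/32 = 4.16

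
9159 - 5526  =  3633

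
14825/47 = 315 + 20/47 = 315.43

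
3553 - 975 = 2578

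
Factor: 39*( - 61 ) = - 3^1*13^1*61^1 = - 2379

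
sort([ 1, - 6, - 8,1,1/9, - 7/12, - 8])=[ - 8, - 8,-6 , - 7/12,1/9,1,1 ] 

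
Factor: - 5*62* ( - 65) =20150= 2^1 * 5^2*13^1*31^1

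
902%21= 20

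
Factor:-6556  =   - 2^2*11^1*149^1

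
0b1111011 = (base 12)A3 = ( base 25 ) 4N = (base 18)6F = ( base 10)123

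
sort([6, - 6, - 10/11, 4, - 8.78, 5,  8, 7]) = [ - 8.78, - 6,-10/11, 4,5, 6, 7, 8]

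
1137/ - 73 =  - 16 + 31/73= - 15.58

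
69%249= 69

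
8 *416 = 3328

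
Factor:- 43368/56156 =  -78/101 =- 2^1*3^1*13^1*101^( - 1) 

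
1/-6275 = -1 + 6274/6275 = -0.00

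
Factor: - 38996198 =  - 2^1 * 17^1*1146947^1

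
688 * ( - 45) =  - 30960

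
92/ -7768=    - 23/1942=- 0.01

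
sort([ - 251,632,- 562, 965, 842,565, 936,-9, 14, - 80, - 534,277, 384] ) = [ - 562, - 534,-251,-80, - 9, 14,  277, 384,  565,  632, 842, 936,965]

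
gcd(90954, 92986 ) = 2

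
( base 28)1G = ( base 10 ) 44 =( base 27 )1h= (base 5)134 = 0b101100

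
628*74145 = 46563060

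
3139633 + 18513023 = 21652656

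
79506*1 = 79506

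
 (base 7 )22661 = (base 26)8g1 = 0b1011011000001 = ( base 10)5825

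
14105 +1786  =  15891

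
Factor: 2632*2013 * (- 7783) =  -2^3*3^1*7^1*11^1*43^1*47^1*61^1 * 181^1 = - 41236015128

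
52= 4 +48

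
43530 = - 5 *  ( - 8706)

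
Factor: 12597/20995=3^1*5^( - 1) =3/5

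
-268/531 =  -1 + 263/531 = -0.50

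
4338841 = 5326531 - 987690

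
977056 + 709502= 1686558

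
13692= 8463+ 5229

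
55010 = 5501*10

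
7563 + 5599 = 13162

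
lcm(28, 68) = 476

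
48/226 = 24/113 = 0.21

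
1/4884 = 1/4884 = 0.00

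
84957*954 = 81048978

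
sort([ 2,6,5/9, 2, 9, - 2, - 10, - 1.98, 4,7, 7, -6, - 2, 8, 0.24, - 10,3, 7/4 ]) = [-10, - 10 , - 6, -2, -2, - 1.98, 0.24, 5/9,  7/4, 2, 2,  3, 4, 6, 7, 7, 8,9]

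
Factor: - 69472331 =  - 409^1*  169859^1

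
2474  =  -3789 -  - 6263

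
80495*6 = 482970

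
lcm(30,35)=210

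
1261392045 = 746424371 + 514967674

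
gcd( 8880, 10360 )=1480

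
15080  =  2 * 7540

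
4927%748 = 439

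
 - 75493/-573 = 131 + 430/573 = 131.75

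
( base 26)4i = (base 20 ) 62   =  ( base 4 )1322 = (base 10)122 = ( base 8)172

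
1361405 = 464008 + 897397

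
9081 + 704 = 9785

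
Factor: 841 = 29^2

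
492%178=136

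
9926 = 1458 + 8468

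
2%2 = 0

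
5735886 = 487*11778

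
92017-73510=18507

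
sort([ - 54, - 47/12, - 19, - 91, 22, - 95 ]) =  [-95, - 91, - 54,-19, - 47/12,22]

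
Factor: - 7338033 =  - 3^4*17^1*73^2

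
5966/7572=2983/3786 = 0.79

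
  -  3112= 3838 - 6950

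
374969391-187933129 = 187036262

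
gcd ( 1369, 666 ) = 37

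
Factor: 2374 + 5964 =2^1*11^1*379^1 = 8338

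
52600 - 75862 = -23262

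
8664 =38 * 228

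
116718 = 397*294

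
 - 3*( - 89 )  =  267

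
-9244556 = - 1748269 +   -  7496287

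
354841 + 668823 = 1023664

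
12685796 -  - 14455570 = 27141366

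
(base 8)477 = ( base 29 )b0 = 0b100111111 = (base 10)319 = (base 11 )270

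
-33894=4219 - 38113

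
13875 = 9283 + 4592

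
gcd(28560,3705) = 15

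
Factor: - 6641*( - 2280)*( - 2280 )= - 2^6*3^2*5^2*19^2*29^1*229^1= - 34522574400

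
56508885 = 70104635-13595750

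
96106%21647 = 9518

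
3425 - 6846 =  - 3421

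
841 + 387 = 1228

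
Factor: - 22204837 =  - 1559^1*14243^1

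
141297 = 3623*39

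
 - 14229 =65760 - 79989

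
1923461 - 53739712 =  - 51816251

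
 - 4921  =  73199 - 78120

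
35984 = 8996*4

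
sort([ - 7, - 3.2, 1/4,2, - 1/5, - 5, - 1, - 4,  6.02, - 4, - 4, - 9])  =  [ - 9, - 7, - 5, - 4, - 4, - 4 , - 3.2 , - 1, - 1/5,1/4,  2,6.02]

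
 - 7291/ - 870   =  8 + 331/870 =8.38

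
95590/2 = 47795  =  47795.00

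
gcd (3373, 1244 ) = 1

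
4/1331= 4/1331 = 0.00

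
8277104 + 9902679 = 18179783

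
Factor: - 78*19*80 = -118560= - 2^5*3^1*5^1*13^1*19^1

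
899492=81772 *11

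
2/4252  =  1/2126 = 0.00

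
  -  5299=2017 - 7316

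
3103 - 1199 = 1904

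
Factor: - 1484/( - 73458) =2^1*3^ ( - 2 ) * 11^(-1) = 2/99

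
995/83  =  11 + 82/83 = 11.99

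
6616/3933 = 6616/3933 = 1.68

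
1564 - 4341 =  - 2777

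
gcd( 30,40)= 10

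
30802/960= 15401/480=32.09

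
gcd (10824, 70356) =5412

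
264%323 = 264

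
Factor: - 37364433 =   -  3^1 * 449^1*27739^1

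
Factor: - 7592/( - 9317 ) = 2^3*7^( - 1) * 11^( - 3 )*13^1*73^1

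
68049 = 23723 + 44326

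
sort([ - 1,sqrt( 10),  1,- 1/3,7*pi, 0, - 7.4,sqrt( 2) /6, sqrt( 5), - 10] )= [  -  10, - 7.4, - 1, - 1/3, 0, sqrt (2)/6,1,sqrt (5), sqrt(10),  7*pi]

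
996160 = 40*24904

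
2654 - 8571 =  - 5917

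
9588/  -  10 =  - 4794/5 = - 958.80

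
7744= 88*88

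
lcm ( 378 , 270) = 1890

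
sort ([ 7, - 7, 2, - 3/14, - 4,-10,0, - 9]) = [ - 10,- 9, - 7 , - 4 ,-3/14  ,  0,2,  7]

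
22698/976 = 23 + 125/488 = 23.26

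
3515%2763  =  752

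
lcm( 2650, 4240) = 21200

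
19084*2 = 38168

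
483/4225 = 483/4225 = 0.11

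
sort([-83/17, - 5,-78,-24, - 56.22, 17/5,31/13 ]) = [  -  78, - 56.22, - 24, - 5, - 83/17, 31/13, 17/5 ] 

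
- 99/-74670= 33/24890=0.00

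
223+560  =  783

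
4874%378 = 338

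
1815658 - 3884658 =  - 2069000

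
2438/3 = 812 + 2/3=812.67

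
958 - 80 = 878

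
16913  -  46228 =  - 29315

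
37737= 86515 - 48778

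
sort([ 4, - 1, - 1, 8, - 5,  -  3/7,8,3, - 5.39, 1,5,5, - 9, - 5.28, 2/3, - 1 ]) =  [ - 9, - 5.39 , - 5.28 , - 5, - 1 , -1,-1, - 3/7, 2/3, 1 , 3 , 4, 5, 5, 8 , 8 ]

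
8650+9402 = 18052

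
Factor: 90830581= 29^1 * 491^1*6379^1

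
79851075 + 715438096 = 795289171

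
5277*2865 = 15118605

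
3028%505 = 503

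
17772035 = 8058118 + 9713917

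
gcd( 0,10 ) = 10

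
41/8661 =41/8661=0.00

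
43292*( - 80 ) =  - 3463360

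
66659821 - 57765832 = 8893989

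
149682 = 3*49894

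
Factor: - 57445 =-5^1 * 11489^1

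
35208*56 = 1971648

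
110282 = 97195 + 13087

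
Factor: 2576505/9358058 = 2^( - 1 )*3^1 * 5^1*17^(- 1)*29^1 * 449^( - 1 )*613^(- 1)*5923^1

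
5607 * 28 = 156996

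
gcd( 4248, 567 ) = 9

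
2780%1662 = 1118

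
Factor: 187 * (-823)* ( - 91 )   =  14004991 = 7^1*11^1 * 13^1*17^1* 823^1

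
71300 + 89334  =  160634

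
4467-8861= - 4394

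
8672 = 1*8672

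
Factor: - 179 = - 179^1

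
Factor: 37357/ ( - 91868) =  - 2^ ( - 2 )*7^( - 1 )*17^( - 1 )*193^( - 1 ) * 37357^1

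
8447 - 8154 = 293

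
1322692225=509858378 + 812833847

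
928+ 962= 1890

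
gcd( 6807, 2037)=3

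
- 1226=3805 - 5031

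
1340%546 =248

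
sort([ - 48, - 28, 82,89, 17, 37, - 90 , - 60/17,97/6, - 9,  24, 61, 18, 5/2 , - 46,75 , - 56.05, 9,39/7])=[ - 90 , - 56.05,-48, - 46, - 28, - 9, - 60/17,5/2,  39/7 , 9,97/6,17 , 18, 24, 37 , 61 , 75, 82,  89 ] 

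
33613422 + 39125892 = 72739314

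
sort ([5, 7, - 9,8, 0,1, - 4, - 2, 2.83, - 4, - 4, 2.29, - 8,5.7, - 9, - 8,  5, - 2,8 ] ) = [ - 9, - 9, - 8, - 8, - 4, - 4, - 4, - 2 , - 2, 0, 1, 2.29,2.83, 5, 5,  5.7 , 7,8 , 8]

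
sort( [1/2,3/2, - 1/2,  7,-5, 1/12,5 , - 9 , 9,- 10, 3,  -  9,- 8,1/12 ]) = [ -10,-9, - 9, - 8, - 5,-1/2, 1/12, 1/12, 1/2, 3/2,3,5,7,9 ]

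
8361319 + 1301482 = 9662801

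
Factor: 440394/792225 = 146798/264075 =2^1*3^(-1 ) * 5^( - 2)*7^( - 1)*29^1 *503^(-1)*2531^1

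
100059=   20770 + 79289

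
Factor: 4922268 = 2^2 * 3^1*13^1 * 139^1 * 227^1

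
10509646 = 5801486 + 4708160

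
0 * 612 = 0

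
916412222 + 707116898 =1623529120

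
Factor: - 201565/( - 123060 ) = 5759/3516 = 2^( - 2 ) * 3^( - 1 )*13^1*293^(-1 )  *  443^1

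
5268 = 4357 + 911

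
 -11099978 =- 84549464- - 73449486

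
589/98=589/98  =  6.01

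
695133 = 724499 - 29366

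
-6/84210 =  - 1 +14034/14035 =- 0.00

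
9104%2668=1100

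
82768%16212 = 1708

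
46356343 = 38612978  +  7743365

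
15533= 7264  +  8269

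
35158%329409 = 35158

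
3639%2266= 1373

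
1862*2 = 3724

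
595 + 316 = 911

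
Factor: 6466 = 2^1 * 53^1*61^1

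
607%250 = 107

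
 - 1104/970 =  - 2 + 418/485  =  - 1.14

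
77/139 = 77/139 = 0.55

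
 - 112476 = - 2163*52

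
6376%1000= 376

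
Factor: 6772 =2^2*1693^1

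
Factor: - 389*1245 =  - 3^1*5^1*83^1 * 389^1 = - 484305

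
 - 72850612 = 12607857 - 85458469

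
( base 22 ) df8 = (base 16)19E6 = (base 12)3A06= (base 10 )6630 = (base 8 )14746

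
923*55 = 50765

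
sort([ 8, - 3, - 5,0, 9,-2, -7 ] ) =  [ - 7, - 5, - 3, - 2, 0, 8, 9]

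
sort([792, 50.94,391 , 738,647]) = [50.94,391,647,738,792 ]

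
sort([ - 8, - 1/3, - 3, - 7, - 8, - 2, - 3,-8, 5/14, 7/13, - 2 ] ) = [-8,  -  8, - 8, - 7,-3, - 3,- 2 , - 2, - 1/3,5/14,7/13 ]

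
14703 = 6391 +8312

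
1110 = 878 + 232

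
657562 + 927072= 1584634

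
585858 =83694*7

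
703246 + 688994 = 1392240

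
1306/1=1306 = 1306.00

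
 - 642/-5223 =214/1741= 0.12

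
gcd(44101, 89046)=1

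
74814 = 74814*1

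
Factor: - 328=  - 2^3 *41^1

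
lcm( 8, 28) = 56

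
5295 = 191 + 5104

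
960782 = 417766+543016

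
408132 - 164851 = 243281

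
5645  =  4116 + 1529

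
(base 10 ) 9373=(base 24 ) G6D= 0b10010010011101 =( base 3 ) 110212011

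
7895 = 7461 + 434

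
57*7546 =430122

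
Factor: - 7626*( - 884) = 6741384 = 2^3 * 3^1*13^1*17^1 * 31^1*41^1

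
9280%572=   128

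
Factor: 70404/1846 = 2^1*3^1*13^(-1)*71^(-1 )*5867^1 = 35202/923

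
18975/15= 1265 = 1265.00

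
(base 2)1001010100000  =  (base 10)4768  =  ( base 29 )5JC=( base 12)2914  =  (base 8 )11240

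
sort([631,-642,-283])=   [ - 642 , - 283, 631] 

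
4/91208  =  1/22802 = 0.00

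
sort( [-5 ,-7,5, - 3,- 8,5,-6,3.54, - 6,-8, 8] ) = [-8, - 8, - 7, - 6,-6,-5,  -  3,3.54,5,5,8] 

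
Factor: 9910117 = 7^1*37^1*83^1 * 461^1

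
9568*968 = 9261824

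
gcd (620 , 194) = 2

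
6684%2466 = 1752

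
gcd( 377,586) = 1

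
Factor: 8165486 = 2^1*7^1* 583249^1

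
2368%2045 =323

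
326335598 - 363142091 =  - 36806493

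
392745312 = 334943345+57801967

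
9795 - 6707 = 3088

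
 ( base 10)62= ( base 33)1T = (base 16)3e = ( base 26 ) 2A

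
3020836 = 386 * 7826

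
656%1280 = 656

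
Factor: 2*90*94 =2^3*3^2*5^1*47^1=16920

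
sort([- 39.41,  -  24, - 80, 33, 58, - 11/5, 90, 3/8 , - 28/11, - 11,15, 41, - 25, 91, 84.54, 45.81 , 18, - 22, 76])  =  [-80 , - 39.41,- 25,  -  24, - 22, - 11, - 28/11,-11/5 , 3/8,  15,18,33,41, 45.81, 58,  76,84.54,90 , 91] 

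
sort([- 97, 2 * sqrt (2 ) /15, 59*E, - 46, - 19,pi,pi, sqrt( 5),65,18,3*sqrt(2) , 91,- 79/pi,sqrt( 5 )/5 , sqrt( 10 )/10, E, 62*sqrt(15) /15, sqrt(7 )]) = [  -  97, - 46, - 79/pi,-19,2*sqrt( 2 ) /15,sqrt ( 10) /10, sqrt ( 5) /5, sqrt(5), sqrt(7 ), E , pi,pi,  3 *sqrt( 2), 62*sqrt(15)/15, 18, 65, 91, 59 *E]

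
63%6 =3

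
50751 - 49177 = 1574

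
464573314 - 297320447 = 167252867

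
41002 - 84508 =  - 43506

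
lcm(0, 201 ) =0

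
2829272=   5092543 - 2263271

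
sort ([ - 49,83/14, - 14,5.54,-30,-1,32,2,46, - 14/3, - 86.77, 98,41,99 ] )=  [-86.77,-49,-30, - 14,-14/3,-1,2,5.54,83/14,32,41,  46,98, 99]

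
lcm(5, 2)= 10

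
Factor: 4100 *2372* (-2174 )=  - 2^5  *  5^2*41^1*593^1*1087^1= - 21142584800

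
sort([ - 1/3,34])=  [-1/3, 34]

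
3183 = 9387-6204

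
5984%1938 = 170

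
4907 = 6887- 1980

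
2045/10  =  409/2 = 204.50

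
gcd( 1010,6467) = 1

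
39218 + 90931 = 130149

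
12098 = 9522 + 2576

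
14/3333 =14/3333 = 0.00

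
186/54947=186/54947=0.00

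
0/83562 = 0 = 0.00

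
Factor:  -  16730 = -2^1*5^1*7^1 * 239^1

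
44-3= 41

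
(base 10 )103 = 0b1100111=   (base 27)3M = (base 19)58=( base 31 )3A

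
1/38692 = 1/38692 = 0.00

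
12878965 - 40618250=-27739285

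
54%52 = 2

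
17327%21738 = 17327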